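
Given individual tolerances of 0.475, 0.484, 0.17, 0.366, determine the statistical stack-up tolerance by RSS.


RSS = sqrt(0.475^2 + 0.484^2 + 0.17^2 + 0.366^2)
= sqrt(0.622737)
= 0.7891

0.7891


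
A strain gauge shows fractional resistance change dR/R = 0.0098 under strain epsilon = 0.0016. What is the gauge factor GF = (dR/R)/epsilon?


GF = (dR/R) / epsilon
= 0.0098 / 0.0016
= 6.1250

6.1250


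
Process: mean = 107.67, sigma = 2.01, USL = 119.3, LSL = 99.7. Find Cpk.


Cpu = (USL - mean) / (3*sigma) = (119.3 - 107.67) / (3*2.01) = 1.9287
Cpl = (mean - LSL) / (3*sigma) = (107.67 - 99.7) / (3*2.01) = 1.3217
Cpk = min(Cpu, Cpl) = 1.3217

1.3217


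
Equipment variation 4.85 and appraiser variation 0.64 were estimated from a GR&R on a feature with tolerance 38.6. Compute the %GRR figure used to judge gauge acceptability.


GRR = sqrt(EV^2 + AV^2) = sqrt(4.85^2 + 0.64^2) = 4.8920446
%GRR = GRR / tol * 100 = 4.8920446 / 38.6 * 100
%GRR = 12.6737

12.6737


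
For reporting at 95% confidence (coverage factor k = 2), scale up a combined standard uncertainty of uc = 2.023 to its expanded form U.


U = k * uc
U = 2 * 2.023
U = 4.0460

4.0460


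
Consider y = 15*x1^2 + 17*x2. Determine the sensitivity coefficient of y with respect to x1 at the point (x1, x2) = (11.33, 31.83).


y = 15*x1^2 + 17*x2
dy/dx1 = 2*15*x1
Evaluate at x1 = 11.33: c1 = 30 * 11.33
c1 = 339.9000

339.9000


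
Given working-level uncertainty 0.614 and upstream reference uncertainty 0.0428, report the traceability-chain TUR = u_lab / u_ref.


TUR = u_lab / u_ref
= 0.614 / 0.0428
= 14.3458

14.3458


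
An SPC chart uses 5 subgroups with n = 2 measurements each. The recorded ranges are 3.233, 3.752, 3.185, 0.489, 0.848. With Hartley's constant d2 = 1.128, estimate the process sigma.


R_bar = (3.233 + 3.752 + 3.185 + 0.489 + 0.848) / 5
R_bar = 11.507 / 5 = 2.3014
sigma_hat = R_bar / d2 = 2.3014 / 1.128 = 2.0402

2.0402


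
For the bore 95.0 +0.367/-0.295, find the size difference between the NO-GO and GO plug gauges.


GO = nominal - lower_tol (smallest hole = maximum material condition)
GO = 95.0 - 0.295 = 94.705
NO-GO = nominal + upper_tol (largest hole = least material condition)
NO-GO = 95.0 + 0.367 = 95.367
spread = NO-GO - GO = 95.367 - 94.705 = 0.6620

0.6620


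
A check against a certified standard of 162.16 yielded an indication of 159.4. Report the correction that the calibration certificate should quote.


Correction = standard - reading
= 162.16 - 159.4
= 2.7600

2.7600


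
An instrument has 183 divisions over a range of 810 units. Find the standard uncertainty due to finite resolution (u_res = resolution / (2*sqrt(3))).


resolution = range / divisions
resolution = 810 / 183 = 4.4262295
u_res = resolution / (2*sqrt(3))
u_res = 4.4262295 / 3.4641016
u_res = 1.2777

1.2777


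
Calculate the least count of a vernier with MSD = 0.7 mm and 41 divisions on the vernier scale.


LC = MSD / n_div
= 0.7 / 41
= 0.0171

0.0171


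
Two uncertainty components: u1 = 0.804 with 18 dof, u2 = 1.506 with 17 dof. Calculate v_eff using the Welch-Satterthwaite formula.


uc = sqrt(u1^2 + u2^2) = sqrt(0.804^2 + 1.506^2) = 1.7071766
v_eff = uc^4 / (u1^4/v1 + u2^4/v2)
= 1.7071766^4 / (0.804^4/18 + 1.506^4/17)
= 8.4940301 / 0.32580158
v_eff = 26.0712

26.0712


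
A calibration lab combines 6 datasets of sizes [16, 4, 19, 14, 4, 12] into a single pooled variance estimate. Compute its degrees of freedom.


nu = sum_i (n_i - 1)
nu = ((16 - 1) + (4 - 1) + (19 - 1) + (14 - 1) + (4 - 1) + (12 - 1))
nu = 15 + 3 + 18 + 13 + 3 + 11
nu = 63

63


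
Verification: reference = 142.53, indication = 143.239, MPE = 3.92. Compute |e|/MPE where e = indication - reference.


e = indication - reference = 143.239 - 142.53 = 0.7090
|e| = 0.7090
ratio = |e| / MPE = 0.7090 / 3.92
ratio = 0.1809

0.1809


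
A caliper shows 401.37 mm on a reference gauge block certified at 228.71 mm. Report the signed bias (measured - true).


Systematic error = measured - true
= 401.37 - 228.71
= 172.6600

172.6600


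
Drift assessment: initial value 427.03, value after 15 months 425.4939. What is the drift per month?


rate = (v2 - v1) / months
= (425.4939 - 427.03) / 15
= -1.5361 / 15
= -0.1024

-0.1024


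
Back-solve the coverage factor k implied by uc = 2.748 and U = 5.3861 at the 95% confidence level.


k = U / uc
k = 5.3861 / 2.748
k = 1.96

1.96


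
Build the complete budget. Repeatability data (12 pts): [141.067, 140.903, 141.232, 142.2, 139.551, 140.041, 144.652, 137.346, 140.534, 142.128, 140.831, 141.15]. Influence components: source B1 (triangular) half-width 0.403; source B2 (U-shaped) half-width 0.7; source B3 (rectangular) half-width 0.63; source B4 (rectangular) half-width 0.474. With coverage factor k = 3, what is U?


mean = (141.067 + 140.903 + 141.232 + 142.2 + 139.551 + 140.041 + 144.652 + 137.346 + 140.534 + 142.128 + 140.831 + 141.15) / 12 = 140.9695833
s = sqrt(sum((x - mean)^2)/(n-1)) = 1.7253543
u_A = s / sqrt(n) = 1.7253543 / sqrt(12) = 0.49806688
u_B1 = 0.403 / sqrt(6) = 0.16452406
u_B2 = 0.7 / sqrt(2) = 0.49497475
u_B3 = 0.63 / sqrt(3) = 0.36373067
u_B4 = 0.474 / sqrt(3) = 0.27366403
uc = sqrt(0.49806688^2 + 0.16452406^2 + 0.49497475^2 + 0.36373067^2 + 0.27366403^2) = 0.85283691
U = k * uc = 3 * 0.85283691
U = 2.5585

2.5585


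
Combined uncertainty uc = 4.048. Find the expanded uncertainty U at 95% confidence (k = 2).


U = k * uc
U = 2 * 4.048
U = 8.0960

8.0960


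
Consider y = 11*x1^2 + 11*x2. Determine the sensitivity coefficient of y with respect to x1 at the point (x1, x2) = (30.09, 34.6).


y = 11*x1^2 + 11*x2
dy/dx1 = 2*11*x1
Evaluate at x1 = 30.09: c1 = 22 * 30.09
c1 = 661.9800

661.9800


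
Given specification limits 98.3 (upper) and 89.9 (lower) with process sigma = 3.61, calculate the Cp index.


Cp = (USL - LSL) / (6 * sigma)
= (98.3 - 89.9) / (6 * 3.61)
= 8.4000 / 21.6600
= 0.3878

0.3878


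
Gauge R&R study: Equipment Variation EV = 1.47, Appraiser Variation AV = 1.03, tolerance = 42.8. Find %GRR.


GRR = sqrt(EV^2 + AV^2) = sqrt(1.47^2 + 1.03^2) = 1.7949373
%GRR = GRR / tol * 100 = 1.7949373 / 42.8 * 100
%GRR = 4.1938

4.1938


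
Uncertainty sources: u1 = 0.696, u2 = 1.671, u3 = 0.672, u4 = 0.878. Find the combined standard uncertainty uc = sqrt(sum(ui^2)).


uc = sqrt(0.696^2 + 1.671^2 + 0.672^2 + 0.878^2)
uc = sqrt(4.499125)
uc = 2.1211

2.1211


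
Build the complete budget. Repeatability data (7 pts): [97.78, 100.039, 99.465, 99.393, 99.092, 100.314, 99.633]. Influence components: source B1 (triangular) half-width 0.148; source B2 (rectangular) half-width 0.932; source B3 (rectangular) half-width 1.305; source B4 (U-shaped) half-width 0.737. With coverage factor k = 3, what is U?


mean = (97.78 + 100.039 + 99.465 + 99.393 + 99.092 + 100.314 + 99.633) / 7 = 99.388
s = sqrt(sum((x - mean)^2)/(n-1)) = 0.81858984
u_A = s / sqrt(n) = 0.81858984 / sqrt(7) = 0.30939788
u_B1 = 0.148 / sqrt(6) = 0.060420747
u_B2 = 0.932 / sqrt(3) = 0.53809045
u_B3 = 1.305 / sqrt(3) = 0.7534421
u_B4 = 0.737 / sqrt(2) = 0.5211377
uc = sqrt(0.30939788^2 + 0.060420747^2 + 0.53809045^2 + 0.7534421^2 + 0.5211377^2) = 1.1082322
U = k * uc = 3 * 1.1082322
U = 3.3247

3.3247


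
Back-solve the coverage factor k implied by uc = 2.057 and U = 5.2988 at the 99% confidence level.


k = U / uc
k = 5.2988 / 2.057
k = 2.576

2.576


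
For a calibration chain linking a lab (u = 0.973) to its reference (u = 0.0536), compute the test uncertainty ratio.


TUR = u_lab / u_ref
= 0.973 / 0.0536
= 18.1530

18.1530


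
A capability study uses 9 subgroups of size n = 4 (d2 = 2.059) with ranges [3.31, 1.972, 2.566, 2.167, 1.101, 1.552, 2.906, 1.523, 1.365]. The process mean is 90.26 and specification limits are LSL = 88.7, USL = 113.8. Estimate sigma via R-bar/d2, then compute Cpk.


R_bar = (3.31 + 1.972 + 2.566 + 2.167 + 1.101 + 1.552 + 2.906 + 1.523 + 1.365) / 9 = 2.0513333
sigma = R_bar / d2 = 2.0513333 / 2.059 = 0.99627649
Cp = (USL - LSL)/(6*sigma) = (113.8 - 88.7)/(6*0.99627649) = 4.1990
Cpu = (113.8 - 90.26)/(3*0.99627649) = 7.8760
Cpl = (90.26 - 88.7)/(3*0.99627649) = 0.5219
Cpk = min(Cpu, Cpl) = 0.5219

0.5219


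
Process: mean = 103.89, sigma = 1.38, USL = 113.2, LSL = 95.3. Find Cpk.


Cpu = (USL - mean) / (3*sigma) = (113.2 - 103.89) / (3*1.38) = 2.2488
Cpl = (mean - LSL) / (3*sigma) = (103.89 - 95.3) / (3*1.38) = 2.0749
Cpk = min(Cpu, Cpl) = 2.0749

2.0749


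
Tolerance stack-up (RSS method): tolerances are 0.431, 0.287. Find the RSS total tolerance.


RSS = sqrt(0.431^2 + 0.287^2)
= sqrt(0.26813)
= 0.5178

0.5178


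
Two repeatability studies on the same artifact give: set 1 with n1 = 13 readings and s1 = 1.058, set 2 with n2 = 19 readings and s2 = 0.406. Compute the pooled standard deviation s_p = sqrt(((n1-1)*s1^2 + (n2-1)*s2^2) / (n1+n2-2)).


s_p = sqrt(((n1-1)*s1^2 + (n2-1)*s2^2) / (n1+n2-2))
numerator = (13-1)*1.058^2 + (19-1)*0.406^2 = 13.432368 + 2.967048 = 16.399416
denominator = 13 + 19 - 2 = 30
s_p^2 = 16.399416 / 30 = 0.5466472
s_p = sqrt(0.5466472) = 0.7394

0.7394


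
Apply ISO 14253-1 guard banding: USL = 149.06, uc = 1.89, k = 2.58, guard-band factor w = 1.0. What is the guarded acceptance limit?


U = k * uc = 2.58 * 1.89 = 4.8762
guard band g = w * U = 1.0 * 4.8762 = 4.8762
AL = USL - g = 149.06 - 4.8762
AL = 144.1838

144.1838


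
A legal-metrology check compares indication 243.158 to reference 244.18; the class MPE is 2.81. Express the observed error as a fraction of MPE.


e = indication - reference = 243.158 - 244.18 = -1.0220
|e| = 1.0220
ratio = |e| / MPE = 1.0220 / 2.81
ratio = 0.3637

0.3637


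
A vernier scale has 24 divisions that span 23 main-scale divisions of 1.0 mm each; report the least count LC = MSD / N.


LC = MSD / n_div
= 1.0 / 24
= 0.0417

0.0417


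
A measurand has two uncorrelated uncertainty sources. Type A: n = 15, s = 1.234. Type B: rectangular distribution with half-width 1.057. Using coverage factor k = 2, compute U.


u_A = s / sqrt(n) = 1.234 / sqrt(15) = 0.31861743
u_B = half_width / sqrt(3) = 1.057 / sqrt(3) = 0.61025923
uc = sqrt(u_A^2 + u_B^2) = sqrt(0.31861743^2 + 0.61025923^2) = 0.68842821
U = k * uc = 2 * 0.68842821
U = 1.3769

1.3769


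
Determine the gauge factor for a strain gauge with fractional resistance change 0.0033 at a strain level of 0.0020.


GF = (dR/R) / epsilon
= 0.0033 / 0.0020
= 1.6500

1.6500


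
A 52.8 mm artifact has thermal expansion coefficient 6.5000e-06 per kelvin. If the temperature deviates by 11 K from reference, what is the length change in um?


dL = L * alpha * dT
= 52.8 * 6.5000e-06 * 11
= 0.0037752 mm
dL_um = 0.0037752 * 1000 = 3.7752 um

3.7752


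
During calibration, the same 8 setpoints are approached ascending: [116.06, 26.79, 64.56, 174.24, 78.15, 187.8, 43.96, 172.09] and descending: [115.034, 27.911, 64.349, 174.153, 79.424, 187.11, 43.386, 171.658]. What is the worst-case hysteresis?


|116.06 - 115.034| = 1.0260
|26.79 - 27.911| = 1.1210
|64.56 - 64.349| = 0.2110
|174.24 - 174.153| = 0.0870
|78.15 - 79.424| = 1.2740
|187.8 - 187.11| = 0.6900
|43.96 - 43.386| = 0.5740
|172.09 - 171.658| = 0.4320
hysteresis = max(diffs) = 1.2740

1.2740


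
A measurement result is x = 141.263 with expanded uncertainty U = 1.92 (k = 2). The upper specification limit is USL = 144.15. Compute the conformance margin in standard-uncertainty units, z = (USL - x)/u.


u = U / k = 1.92 / 2 = 0.96
margin = |USL - x| = |144.15 - 141.263| = 2.887
z = margin / u = 2.887 / 0.96
z = 3.0073

3.0073


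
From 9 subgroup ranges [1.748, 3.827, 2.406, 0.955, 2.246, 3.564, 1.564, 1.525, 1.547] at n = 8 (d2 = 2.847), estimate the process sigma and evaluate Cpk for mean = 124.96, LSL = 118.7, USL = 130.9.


R_bar = (1.748 + 3.827 + 2.406 + 0.955 + 2.246 + 3.564 + 1.564 + 1.525 + 1.547) / 9 = 2.1535556
sigma = R_bar / d2 = 2.1535556 / 2.847 = 0.75642979
Cp = (USL - LSL)/(6*sigma) = (130.9 - 118.7)/(6*0.75642979) = 2.6881
Cpu = (130.9 - 124.96)/(3*0.75642979) = 2.6176
Cpl = (124.96 - 118.7)/(3*0.75642979) = 2.7586
Cpk = min(Cpu, Cpl) = 2.6176

2.6176


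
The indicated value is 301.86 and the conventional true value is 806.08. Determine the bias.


Systematic error = measured - true
= 301.86 - 806.08
= -504.2200

-504.2200


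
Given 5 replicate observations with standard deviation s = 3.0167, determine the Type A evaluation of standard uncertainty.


u_A = s / sqrt(n)
u_A = 3.0167 / sqrt(5)
u_A = 3.0167 / 2.236068
u_A = 1.3491

1.3491


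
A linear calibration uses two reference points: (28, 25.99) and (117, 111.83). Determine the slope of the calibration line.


slope = (y2 - y1) / (x2 - x1)
= (111.83 - 25.99) / (117 - 28)
= 85.8400 / 89
= 0.9645

0.9645


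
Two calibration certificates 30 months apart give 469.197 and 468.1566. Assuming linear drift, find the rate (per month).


rate = (v2 - v1) / months
= (468.1566 - 469.197) / 30
= -1.0404 / 30
= -0.0347

-0.0347


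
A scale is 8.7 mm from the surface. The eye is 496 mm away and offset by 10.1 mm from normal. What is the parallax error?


error = h * offset / d
= 8.7 * 10.1 / 496
= 0.1772

0.1772


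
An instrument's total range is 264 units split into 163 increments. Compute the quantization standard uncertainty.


resolution = range / divisions
resolution = 264 / 163 = 1.6196319
u_res = resolution / (2*sqrt(3))
u_res = 1.6196319 / 3.4641016
u_res = 0.4675

0.4675


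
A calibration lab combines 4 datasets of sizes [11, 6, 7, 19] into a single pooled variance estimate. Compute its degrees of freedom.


nu = sum_i (n_i - 1)
nu = ((11 - 1) + (6 - 1) + (7 - 1) + (19 - 1))
nu = 10 + 5 + 6 + 18
nu = 39

39


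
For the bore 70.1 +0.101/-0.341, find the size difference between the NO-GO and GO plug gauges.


GO = nominal - lower_tol (smallest hole = maximum material condition)
GO = 70.1 - 0.341 = 69.759
NO-GO = nominal + upper_tol (largest hole = least material condition)
NO-GO = 70.1 + 0.101 = 70.201
spread = NO-GO - GO = 70.201 - 69.759 = 0.4420

0.4420


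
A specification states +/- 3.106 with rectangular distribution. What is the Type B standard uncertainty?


u_B = half_width / sqrt(3)
u_B = 3.106 / 1.7320508
u_B = 1.7932

1.7932


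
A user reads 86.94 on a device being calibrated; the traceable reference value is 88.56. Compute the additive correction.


Correction = standard - reading
= 88.56 - 86.94
= 1.6200

1.6200


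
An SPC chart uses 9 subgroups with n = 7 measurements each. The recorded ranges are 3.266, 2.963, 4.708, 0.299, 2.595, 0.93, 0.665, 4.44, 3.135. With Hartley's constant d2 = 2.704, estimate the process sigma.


R_bar = (3.266 + 2.963 + 4.708 + 0.299 + 2.595 + 0.93 + 0.665 + 4.44 + 3.135) / 9
R_bar = 23.001 / 9 = 2.5556667
sigma_hat = R_bar / d2 = 2.5556667 / 2.704 = 0.9451

0.9451


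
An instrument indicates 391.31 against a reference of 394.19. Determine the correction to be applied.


Correction = standard - reading
= 394.19 - 391.31
= 2.8800

2.8800


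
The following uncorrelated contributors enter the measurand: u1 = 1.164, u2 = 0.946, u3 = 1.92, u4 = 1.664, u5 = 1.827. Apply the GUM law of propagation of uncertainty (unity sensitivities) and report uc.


uc = sqrt(1.164^2 + 0.946^2 + 1.92^2 + 1.664^2 + 1.827^2)
uc = sqrt(12.043037)
uc = 3.4703

3.4703


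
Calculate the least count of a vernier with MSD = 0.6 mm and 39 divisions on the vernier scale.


LC = MSD / n_div
= 0.6 / 39
= 0.0154

0.0154


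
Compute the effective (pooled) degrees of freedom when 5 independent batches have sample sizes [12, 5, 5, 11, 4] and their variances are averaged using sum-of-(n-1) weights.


nu = sum_i (n_i - 1)
nu = ((12 - 1) + (5 - 1) + (5 - 1) + (11 - 1) + (4 - 1))
nu = 11 + 4 + 4 + 10 + 3
nu = 32

32


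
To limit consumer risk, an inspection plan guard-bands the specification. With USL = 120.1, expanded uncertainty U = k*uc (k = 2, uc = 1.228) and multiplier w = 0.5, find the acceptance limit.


U = k * uc = 2 * 1.228 = 2.456
guard band g = w * U = 0.5 * 2.456 = 1.228
AL = USL - g = 120.1 - 1.228
AL = 118.8720

118.8720


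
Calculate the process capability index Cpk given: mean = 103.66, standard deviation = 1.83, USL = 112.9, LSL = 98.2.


Cpu = (USL - mean) / (3*sigma) = (112.9 - 103.66) / (3*1.83) = 1.6831
Cpl = (mean - LSL) / (3*sigma) = (103.66 - 98.2) / (3*1.83) = 0.9945
Cpk = min(Cpu, Cpl) = 0.9945

0.9945


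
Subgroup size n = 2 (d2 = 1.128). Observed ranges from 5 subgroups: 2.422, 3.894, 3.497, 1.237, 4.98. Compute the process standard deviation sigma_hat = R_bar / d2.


R_bar = (2.422 + 3.894 + 3.497 + 1.237 + 4.98) / 5
R_bar = 16.03 / 5 = 3.206
sigma_hat = R_bar / d2 = 3.206 / 1.128 = 2.8422

2.8422


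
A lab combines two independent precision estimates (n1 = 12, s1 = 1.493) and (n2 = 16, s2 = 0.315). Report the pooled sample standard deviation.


s_p = sqrt(((n1-1)*s1^2 + (n2-1)*s2^2) / (n1+n2-2))
numerator = (12-1)*1.493^2 + (16-1)*0.315^2 = 24.519539 + 1.488375 = 26.007914
denominator = 12 + 16 - 2 = 26
s_p^2 = 26.007914 / 26 = 1.0003044
s_p = sqrt(1.0003044) = 1.0002

1.0002


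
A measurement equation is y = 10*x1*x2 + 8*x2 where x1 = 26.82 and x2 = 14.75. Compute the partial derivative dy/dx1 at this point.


y = 10*x1*x2 + 8*x2
dy/dx1 = 10*x2
Evaluate at x2 = 14.75: c1 = 10 * 14.75
c1 = 147.5000

147.5000


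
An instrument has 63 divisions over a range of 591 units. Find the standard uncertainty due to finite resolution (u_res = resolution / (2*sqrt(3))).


resolution = range / divisions
resolution = 591 / 63 = 9.3809524
u_res = resolution / (2*sqrt(3))
u_res = 9.3809524 / 3.4641016
u_res = 2.7080

2.7080


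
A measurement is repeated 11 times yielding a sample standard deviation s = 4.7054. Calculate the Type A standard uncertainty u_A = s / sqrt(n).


u_A = s / sqrt(n)
u_A = 4.7054 / sqrt(11)
u_A = 4.7054 / 3.3166248
u_A = 1.4187

1.4187


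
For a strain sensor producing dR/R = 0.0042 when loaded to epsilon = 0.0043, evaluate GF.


GF = (dR/R) / epsilon
= 0.0042 / 0.0043
= 0.9767

0.9767


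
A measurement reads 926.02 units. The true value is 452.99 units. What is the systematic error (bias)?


Systematic error = measured - true
= 926.02 - 452.99
= 473.0300

473.0300


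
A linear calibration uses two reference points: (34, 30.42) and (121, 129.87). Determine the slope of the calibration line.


slope = (y2 - y1) / (x2 - x1)
= (129.87 - 30.42) / (121 - 34)
= 99.4500 / 87
= 1.1431

1.1431


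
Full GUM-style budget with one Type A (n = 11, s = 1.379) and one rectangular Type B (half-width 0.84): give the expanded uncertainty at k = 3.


u_A = s / sqrt(n) = 1.379 / sqrt(11) = 0.41578414
u_B = half_width / sqrt(3) = 0.84 / sqrt(3) = 0.48497423
uc = sqrt(u_A^2 + u_B^2) = sqrt(0.41578414^2 + 0.48497423^2) = 0.63880862
U = k * uc = 3 * 0.63880862
U = 1.9164

1.9164


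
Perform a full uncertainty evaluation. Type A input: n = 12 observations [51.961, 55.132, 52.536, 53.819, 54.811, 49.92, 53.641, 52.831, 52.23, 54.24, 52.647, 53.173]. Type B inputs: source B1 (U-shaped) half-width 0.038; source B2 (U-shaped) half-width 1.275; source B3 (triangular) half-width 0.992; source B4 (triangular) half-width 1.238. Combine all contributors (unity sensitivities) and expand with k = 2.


mean = (51.961 + 55.132 + 52.536 + 53.819 + 54.811 + 49.92 + 53.641 + 52.831 + 52.23 + 54.24 + 52.647 + 53.173) / 12 = 53.07841667
s = sqrt(sum((x - mean)^2)/(n-1)) = 1.4118915
u_A = s / sqrt(n) = 1.4118915 / sqrt(12) = 0.40757797
u_B1 = 0.038 / sqrt(2) = 0.026870058
u_B2 = 1.275 / sqrt(2) = 0.90156115
u_B3 = 0.992 / sqrt(6) = 0.4049823
u_B4 = 1.238 / sqrt(6) = 0.50541138
uc = sqrt(0.40757797^2 + 0.026870058^2 + 0.90156115^2 + 0.4049823^2 + 0.50541138^2) = 1.182838
U = k * uc = 2 * 1.182838
U = 2.3657

2.3657


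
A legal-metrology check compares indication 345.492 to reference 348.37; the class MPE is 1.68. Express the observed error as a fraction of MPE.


e = indication - reference = 345.492 - 348.37 = -2.8780
|e| = 2.8780
ratio = |e| / MPE = 2.8780 / 1.68
ratio = 1.7131

1.7131


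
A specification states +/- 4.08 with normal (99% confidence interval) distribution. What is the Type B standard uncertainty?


u_B = half_width / 2.576
u_B = 4.08 / 2.576
u_B = 1.5839

1.5839


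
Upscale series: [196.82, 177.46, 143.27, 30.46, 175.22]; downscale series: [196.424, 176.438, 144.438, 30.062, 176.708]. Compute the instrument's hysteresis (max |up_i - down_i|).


|196.82 - 196.424| = 0.3960
|177.46 - 176.438| = 1.0220
|143.27 - 144.438| = 1.1680
|30.46 - 30.062| = 0.3980
|175.22 - 176.708| = 1.4880
hysteresis = max(diffs) = 1.4880

1.4880


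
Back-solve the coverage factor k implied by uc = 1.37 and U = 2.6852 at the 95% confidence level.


k = U / uc
k = 2.6852 / 1.37
k = 1.96

1.96


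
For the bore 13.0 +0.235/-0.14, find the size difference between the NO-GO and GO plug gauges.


GO = nominal - lower_tol (smallest hole = maximum material condition)
GO = 13.0 - 0.14 = 12.86
NO-GO = nominal + upper_tol (largest hole = least material condition)
NO-GO = 13.0 + 0.235 = 13.235
spread = NO-GO - GO = 13.235 - 12.86 = 0.3750

0.3750


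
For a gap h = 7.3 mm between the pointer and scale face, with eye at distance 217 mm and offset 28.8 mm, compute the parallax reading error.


error = h * offset / d
= 7.3 * 28.8 / 217
= 0.9688

0.9688


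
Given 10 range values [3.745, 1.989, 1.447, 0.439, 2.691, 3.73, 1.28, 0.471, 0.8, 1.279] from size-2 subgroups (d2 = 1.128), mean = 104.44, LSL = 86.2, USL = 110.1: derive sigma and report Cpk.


R_bar = (3.745 + 1.989 + 1.447 + 0.439 + 2.691 + 3.73 + 1.28 + 0.471 + 0.8 + 1.279) / 10 = 1.7871
sigma = R_bar / d2 = 1.7871 / 1.128 = 1.5843085
Cp = (USL - LSL)/(6*sigma) = (110.1 - 86.2)/(6*1.5843085) = 2.5142
Cpu = (110.1 - 104.44)/(3*1.5843085) = 1.1908
Cpl = (104.44 - 86.2)/(3*1.5843085) = 3.8376
Cpk = min(Cpu, Cpl) = 1.1908

1.1908


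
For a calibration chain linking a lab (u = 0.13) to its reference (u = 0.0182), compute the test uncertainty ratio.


TUR = u_lab / u_ref
= 0.13 / 0.0182
= 7.1429

7.1429


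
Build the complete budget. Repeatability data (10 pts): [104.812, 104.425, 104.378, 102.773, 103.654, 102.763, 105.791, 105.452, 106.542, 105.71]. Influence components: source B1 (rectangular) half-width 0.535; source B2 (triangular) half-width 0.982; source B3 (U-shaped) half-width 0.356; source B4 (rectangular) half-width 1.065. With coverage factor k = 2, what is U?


mean = (104.812 + 104.425 + 104.378 + 102.773 + 103.654 + 102.763 + 105.791 + 105.452 + 106.542 + 105.71) / 10 = 104.63
s = sqrt(sum((x - mean)^2)/(n-1)) = 1.2854362
u_A = s / sqrt(n) = 1.2854362 / sqrt(10) = 0.40649062
u_B1 = 0.535 / sqrt(3) = 0.30888239
u_B2 = 0.982 / sqrt(6) = 0.40089982
u_B3 = 0.356 / sqrt(2) = 0.25173001
u_B4 = 1.065 / sqrt(3) = 0.61487804
uc = sqrt(0.40649062^2 + 0.30888239^2 + 0.40089982^2 + 0.25173001^2 + 0.61487804^2) = 0.92887385
U = k * uc = 2 * 0.92887385
U = 1.8577

1.8577


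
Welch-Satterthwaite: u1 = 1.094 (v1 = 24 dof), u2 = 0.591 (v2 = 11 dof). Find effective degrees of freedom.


uc = sqrt(u1^2 + u2^2) = sqrt(1.094^2 + 0.591^2) = 1.2434295
v_eff = uc^4 / (u1^4/v1 + u2^4/v2)
= 1.2434295^4 / (1.094^4/24 + 0.591^4/11)
= 2.3904775 / 0.070774673
v_eff = 33.7759

33.7759


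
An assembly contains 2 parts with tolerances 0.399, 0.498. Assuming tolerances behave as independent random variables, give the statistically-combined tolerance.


RSS = sqrt(0.399^2 + 0.498^2)
= sqrt(0.407205)
= 0.6381

0.6381


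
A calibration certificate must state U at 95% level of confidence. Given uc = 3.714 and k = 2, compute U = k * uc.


U = k * uc
U = 2 * 3.714
U = 7.4280

7.4280


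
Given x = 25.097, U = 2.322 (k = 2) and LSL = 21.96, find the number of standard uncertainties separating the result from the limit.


u = U / k = 2.322 / 2 = 1.161
margin = |LSL - x| = |21.96 - 25.097| = 3.137
z = margin / u = 3.137 / 1.161
z = 2.7020

2.7020


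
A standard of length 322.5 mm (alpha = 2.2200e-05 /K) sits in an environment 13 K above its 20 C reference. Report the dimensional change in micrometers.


dL = L * alpha * dT
= 322.5 * 2.2200e-05 * 13
= 0.0930735 mm
dL_um = 0.0930735 * 1000 = 93.0735 um

93.0735


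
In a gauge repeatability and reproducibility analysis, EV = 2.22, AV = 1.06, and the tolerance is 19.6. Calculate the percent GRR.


GRR = sqrt(EV^2 + AV^2) = sqrt(2.22^2 + 1.06^2) = 2.4600813
%GRR = GRR / tol * 100 = 2.4600813 / 19.6 * 100
%GRR = 12.5514

12.5514


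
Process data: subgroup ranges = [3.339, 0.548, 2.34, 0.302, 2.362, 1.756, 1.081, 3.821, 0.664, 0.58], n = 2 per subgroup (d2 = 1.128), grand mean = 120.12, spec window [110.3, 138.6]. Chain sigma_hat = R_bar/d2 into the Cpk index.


R_bar = (3.339 + 0.548 + 2.34 + 0.302 + 2.362 + 1.756 + 1.081 + 3.821 + 0.664 + 0.58) / 10 = 1.6793
sigma = R_bar / d2 = 1.6793 / 1.128 = 1.4887411
Cp = (USL - LSL)/(6*sigma) = (138.6 - 110.3)/(6*1.4887411) = 3.1682
Cpu = (138.6 - 120.12)/(3*1.4887411) = 4.1377
Cpl = (120.12 - 110.3)/(3*1.4887411) = 2.1987
Cpk = min(Cpu, Cpl) = 2.1987

2.1987


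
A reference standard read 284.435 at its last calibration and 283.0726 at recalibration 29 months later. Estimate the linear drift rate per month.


rate = (v2 - v1) / months
= (283.0726 - 284.435) / 29
= -1.3624 / 29
= -0.0470

-0.0470


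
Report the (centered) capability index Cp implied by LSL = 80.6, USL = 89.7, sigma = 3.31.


Cp = (USL - LSL) / (6 * sigma)
= (89.7 - 80.6) / (6 * 3.31)
= 9.1000 / 19.8600
= 0.4582

0.4582


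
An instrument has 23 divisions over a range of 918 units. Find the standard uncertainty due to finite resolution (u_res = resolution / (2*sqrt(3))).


resolution = range / divisions
resolution = 918 / 23 = 39.913043
u_res = resolution / (2*sqrt(3))
u_res = 39.913043 / 3.4641016
u_res = 11.5219

11.5219


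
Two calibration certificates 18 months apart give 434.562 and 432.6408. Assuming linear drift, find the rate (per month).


rate = (v2 - v1) / months
= (432.6408 - 434.562) / 18
= -1.9212 / 18
= -0.1067

-0.1067


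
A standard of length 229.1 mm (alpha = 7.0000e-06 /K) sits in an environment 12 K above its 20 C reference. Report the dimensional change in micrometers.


dL = L * alpha * dT
= 229.1 * 7.0000e-06 * 12
= 0.0192444 mm
dL_um = 0.0192444 * 1000 = 19.2444 um

19.2444


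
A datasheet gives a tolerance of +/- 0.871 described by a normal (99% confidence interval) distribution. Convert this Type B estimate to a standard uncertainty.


u_B = half_width / 2.576
u_B = 0.871 / 2.576
u_B = 0.3381

0.3381


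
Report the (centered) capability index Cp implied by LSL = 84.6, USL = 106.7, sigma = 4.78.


Cp = (USL - LSL) / (6 * sigma)
= (106.7 - 84.6) / (6 * 4.78)
= 22.1000 / 28.6800
= 0.7706

0.7706


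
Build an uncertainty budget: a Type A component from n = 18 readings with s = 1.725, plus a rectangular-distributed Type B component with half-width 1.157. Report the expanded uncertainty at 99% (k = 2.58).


u_A = s / sqrt(n) = 1.725 / sqrt(18) = 0.4065864
u_B = half_width / sqrt(3) = 1.157 / sqrt(3) = 0.66799426
uc = sqrt(u_A^2 + u_B^2) = sqrt(0.4065864^2 + 0.66799426^2) = 0.78200309
U = k * uc = 2.58 * 0.78200309
U = 2.0176

2.0176


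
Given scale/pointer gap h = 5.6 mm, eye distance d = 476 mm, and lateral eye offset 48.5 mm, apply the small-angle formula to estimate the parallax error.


error = h * offset / d
= 5.6 * 48.5 / 476
= 0.5706

0.5706


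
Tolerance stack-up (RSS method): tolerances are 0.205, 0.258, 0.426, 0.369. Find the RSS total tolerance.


RSS = sqrt(0.205^2 + 0.258^2 + 0.426^2 + 0.369^2)
= sqrt(0.426226)
= 0.6529

0.6529


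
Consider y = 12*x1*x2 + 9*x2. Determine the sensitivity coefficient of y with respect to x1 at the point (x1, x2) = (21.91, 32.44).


y = 12*x1*x2 + 9*x2
dy/dx1 = 12*x2
Evaluate at x2 = 32.44: c1 = 12 * 32.44
c1 = 389.2800

389.2800


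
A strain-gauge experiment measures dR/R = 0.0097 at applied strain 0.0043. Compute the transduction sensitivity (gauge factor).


GF = (dR/R) / epsilon
= 0.0097 / 0.0043
= 2.2558

2.2558


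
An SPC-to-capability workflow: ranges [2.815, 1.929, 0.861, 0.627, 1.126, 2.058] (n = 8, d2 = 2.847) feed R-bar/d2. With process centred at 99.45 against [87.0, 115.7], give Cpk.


R_bar = (2.815 + 1.929 + 0.861 + 0.627 + 1.126 + 2.058) / 6 = 1.5693333
sigma = R_bar / d2 = 1.5693333 / 2.847 = 0.5512235
Cp = (USL - LSL)/(6*sigma) = (115.7 - 87.0)/(6*0.5512235) = 8.6777
Cpu = (115.7 - 99.45)/(3*0.5512235) = 9.8266
Cpl = (99.45 - 87.0)/(3*0.5512235) = 7.5287
Cpk = min(Cpu, Cpl) = 7.5287

7.5287


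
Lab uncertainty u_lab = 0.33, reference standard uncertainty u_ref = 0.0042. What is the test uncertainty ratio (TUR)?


TUR = u_lab / u_ref
= 0.33 / 0.0042
= 78.5714

78.5714


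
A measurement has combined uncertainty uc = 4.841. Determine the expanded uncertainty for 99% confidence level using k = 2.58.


U = k * uc
U = 2.58 * 4.841
U = 12.4898

12.4898


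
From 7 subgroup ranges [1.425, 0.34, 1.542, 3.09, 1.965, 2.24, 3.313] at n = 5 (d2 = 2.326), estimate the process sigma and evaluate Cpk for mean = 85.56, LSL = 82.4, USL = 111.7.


R_bar = (1.425 + 0.34 + 1.542 + 3.09 + 1.965 + 2.24 + 3.313) / 7 = 1.9878571
sigma = R_bar / d2 = 1.9878571 / 2.326 = 0.85462472
Cp = (USL - LSL)/(6*sigma) = (111.7 - 82.4)/(6*0.85462472) = 5.7140
Cpu = (111.7 - 85.56)/(3*0.85462472) = 10.1955
Cpl = (85.56 - 82.4)/(3*0.85462472) = 1.2325
Cpk = min(Cpu, Cpl) = 1.2325

1.2325


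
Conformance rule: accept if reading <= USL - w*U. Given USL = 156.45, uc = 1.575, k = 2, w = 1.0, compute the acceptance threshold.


U = k * uc = 2 * 1.575 = 3.15
guard band g = w * U = 1.0 * 3.15 = 3.15
AL = USL - g = 156.45 - 3.15
AL = 153.3000

153.3000


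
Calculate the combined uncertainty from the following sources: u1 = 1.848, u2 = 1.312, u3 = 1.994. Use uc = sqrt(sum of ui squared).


uc = sqrt(1.848^2 + 1.312^2 + 1.994^2)
uc = sqrt(9.112484)
uc = 3.0187

3.0187


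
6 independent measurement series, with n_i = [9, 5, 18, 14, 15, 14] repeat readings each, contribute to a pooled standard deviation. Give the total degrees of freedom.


nu = sum_i (n_i - 1)
nu = ((9 - 1) + (5 - 1) + (18 - 1) + (14 - 1) + (15 - 1) + (14 - 1))
nu = 8 + 4 + 17 + 13 + 14 + 13
nu = 69

69


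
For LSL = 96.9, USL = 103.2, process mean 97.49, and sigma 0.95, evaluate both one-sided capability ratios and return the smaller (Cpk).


Cpu = (USL - mean) / (3*sigma) = (103.2 - 97.49) / (3*0.95) = 2.0035
Cpl = (mean - LSL) / (3*sigma) = (97.49 - 96.9) / (3*0.95) = 0.2070
Cpk = min(Cpu, Cpl) = 0.2070

0.2070


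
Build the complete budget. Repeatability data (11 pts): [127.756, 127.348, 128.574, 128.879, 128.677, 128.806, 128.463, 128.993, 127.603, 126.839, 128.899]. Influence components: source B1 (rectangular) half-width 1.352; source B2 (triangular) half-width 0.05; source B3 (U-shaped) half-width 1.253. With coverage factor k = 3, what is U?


mean = (127.756 + 127.348 + 128.574 + 128.879 + 128.677 + 128.806 + 128.463 + 128.993 + 127.603 + 126.839 + 128.899) / 11 = 128.2579091
s = sqrt(sum((x - mean)^2)/(n-1)) = 0.74007992
u_A = s / sqrt(n) = 0.74007992 / sqrt(11) = 0.22314249
u_B1 = 1.352 / sqrt(3) = 0.78057756
u_B2 = 0.05 / sqrt(6) = 0.020412415
u_B3 = 1.253 / sqrt(2) = 0.8860048
uc = sqrt(0.22314249^2 + 0.78057756^2 + 0.020412415^2 + 0.8860048^2) = 1.2018798
U = k * uc = 3 * 1.2018798
U = 3.6056

3.6056


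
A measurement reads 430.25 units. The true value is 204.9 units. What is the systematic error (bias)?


Systematic error = measured - true
= 430.25 - 204.9
= 225.3500

225.3500


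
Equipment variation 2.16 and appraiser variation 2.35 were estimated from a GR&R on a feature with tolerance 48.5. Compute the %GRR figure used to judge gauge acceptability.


GRR = sqrt(EV^2 + AV^2) = sqrt(2.16^2 + 2.35^2) = 3.1918803
%GRR = GRR / tol * 100 = 3.1918803 / 48.5 * 100
%GRR = 6.5812

6.5812


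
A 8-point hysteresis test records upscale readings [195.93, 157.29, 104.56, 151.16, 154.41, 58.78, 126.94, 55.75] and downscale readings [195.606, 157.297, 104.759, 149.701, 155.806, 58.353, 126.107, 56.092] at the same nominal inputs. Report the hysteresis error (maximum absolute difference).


|195.93 - 195.606| = 0.3240
|157.29 - 157.297| = 0.0070
|104.56 - 104.759| = 0.1990
|151.16 - 149.701| = 1.4590
|154.41 - 155.806| = 1.3960
|58.78 - 58.353| = 0.4270
|126.94 - 126.107| = 0.8330
|55.75 - 56.092| = 0.3420
hysteresis = max(diffs) = 1.4590

1.4590


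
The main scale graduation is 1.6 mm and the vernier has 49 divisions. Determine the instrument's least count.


LC = MSD / n_div
= 1.6 / 49
= 0.0327

0.0327


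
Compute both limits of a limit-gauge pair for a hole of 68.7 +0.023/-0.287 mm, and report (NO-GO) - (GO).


GO = nominal - lower_tol (smallest hole = maximum material condition)
GO = 68.7 - 0.287 = 68.413
NO-GO = nominal + upper_tol (largest hole = least material condition)
NO-GO = 68.7 + 0.023 = 68.723
spread = NO-GO - GO = 68.723 - 68.413 = 0.3100

0.3100


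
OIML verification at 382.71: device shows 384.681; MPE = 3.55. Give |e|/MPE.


e = indication - reference = 384.681 - 382.71 = 1.9710
|e| = 1.9710
ratio = |e| / MPE = 1.9710 / 3.55
ratio = 0.5552

0.5552


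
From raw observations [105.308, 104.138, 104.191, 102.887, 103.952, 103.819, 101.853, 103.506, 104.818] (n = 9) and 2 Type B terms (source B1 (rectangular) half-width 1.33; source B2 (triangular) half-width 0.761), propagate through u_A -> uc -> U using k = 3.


mean = (105.308 + 104.138 + 104.191 + 102.887 + 103.952 + 103.819 + 101.853 + 103.506 + 104.818) / 9 = 103.8302222
s = sqrt(sum((x - mean)^2)/(n-1)) = 1.0187966
u_A = s / sqrt(n) = 1.0187966 / sqrt(9) = 0.33959887
u_B1 = 1.33 / sqrt(3) = 0.76787586
u_B2 = 0.761 / sqrt(6) = 0.31067695
uc = sqrt(0.33959887^2 + 0.76787586^2 + 0.31067695^2) = 0.89525465
U = k * uc = 3 * 0.89525465
U = 2.6858

2.6858


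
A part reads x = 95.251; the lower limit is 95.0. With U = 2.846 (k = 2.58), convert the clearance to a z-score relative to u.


u = U / k = 2.846 / 2.58 = 1.1031008
margin = |LSL - x| = |95.0 - 95.251| = 0.251
z = margin / u = 0.251 / 1.1031008
z = 0.2275

0.2275


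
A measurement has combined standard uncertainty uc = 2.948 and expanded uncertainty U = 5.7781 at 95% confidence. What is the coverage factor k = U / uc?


k = U / uc
k = 5.7781 / 2.948
k = 1.96

1.96


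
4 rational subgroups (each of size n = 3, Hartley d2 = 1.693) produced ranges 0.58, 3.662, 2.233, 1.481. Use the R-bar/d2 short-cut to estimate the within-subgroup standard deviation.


R_bar = (0.58 + 3.662 + 2.233 + 1.481) / 4
R_bar = 7.956 / 4 = 1.989
sigma_hat = R_bar / d2 = 1.989 / 1.693 = 1.1748

1.1748


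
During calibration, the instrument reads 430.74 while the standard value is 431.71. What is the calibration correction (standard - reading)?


Correction = standard - reading
= 431.71 - 430.74
= 0.9700

0.9700


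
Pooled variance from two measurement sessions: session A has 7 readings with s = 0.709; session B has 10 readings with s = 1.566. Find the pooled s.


s_p = sqrt(((n1-1)*s1^2 + (n2-1)*s2^2) / (n1+n2-2))
numerator = (7-1)*0.709^2 + (10-1)*1.566^2 = 3.016086 + 22.071204 = 25.08729
denominator = 7 + 10 - 2 = 15
s_p^2 = 25.08729 / 15 = 1.672486
s_p = sqrt(1.672486) = 1.2932

1.2932


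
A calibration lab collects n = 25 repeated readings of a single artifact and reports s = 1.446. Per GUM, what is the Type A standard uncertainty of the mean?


u_A = s / sqrt(n)
u_A = 1.446 / sqrt(25)
u_A = 1.446 / 5
u_A = 0.2892

0.2892


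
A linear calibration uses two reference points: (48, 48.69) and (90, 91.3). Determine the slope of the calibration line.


slope = (y2 - y1) / (x2 - x1)
= (91.3 - 48.69) / (90 - 48)
= 42.6100 / 42
= 1.0145

1.0145


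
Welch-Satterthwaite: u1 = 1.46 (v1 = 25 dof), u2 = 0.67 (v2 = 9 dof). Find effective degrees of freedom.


uc = sqrt(u1^2 + u2^2) = sqrt(1.46^2 + 0.67^2) = 1.6063935
v_eff = uc^4 / (u1^4/v1 + u2^4/v2)
= 1.6063935^4 / (1.46^4/25 + 0.67^4/9)
= 6.6589806 / 0.20413888
v_eff = 32.6199

32.6199


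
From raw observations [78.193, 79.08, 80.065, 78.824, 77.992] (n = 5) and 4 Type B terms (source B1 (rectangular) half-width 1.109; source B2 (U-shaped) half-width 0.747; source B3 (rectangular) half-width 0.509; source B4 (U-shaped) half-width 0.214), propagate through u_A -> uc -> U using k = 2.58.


mean = (78.193 + 79.08 + 80.065 + 78.824 + 77.992) / 5 = 78.8308
s = sqrt(sum((x - mean)^2)/(n-1)) = 0.82094013
u_A = s / sqrt(n) = 0.82094013 / sqrt(5) = 0.36713559
u_B1 = 1.109 / sqrt(3) = 0.64028145
u_B2 = 0.747 / sqrt(2) = 0.52820877
u_B3 = 0.509 / sqrt(3) = 0.29387129
u_B4 = 0.214 / sqrt(2) = 0.15132085
uc = sqrt(0.36713559^2 + 0.64028145^2 + 0.52820877^2 + 0.29387129^2 + 0.15132085^2) = 0.96592532
U = k * uc = 2.58 * 0.96592532
U = 2.4921

2.4921


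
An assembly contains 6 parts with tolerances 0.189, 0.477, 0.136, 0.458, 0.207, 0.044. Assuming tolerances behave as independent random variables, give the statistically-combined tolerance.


RSS = sqrt(0.189^2 + 0.477^2 + 0.136^2 + 0.458^2 + 0.207^2 + 0.044^2)
= sqrt(0.536295)
= 0.7323

0.7323


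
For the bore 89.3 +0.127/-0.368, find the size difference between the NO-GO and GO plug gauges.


GO = nominal - lower_tol (smallest hole = maximum material condition)
GO = 89.3 - 0.368 = 88.932
NO-GO = nominal + upper_tol (largest hole = least material condition)
NO-GO = 89.3 + 0.127 = 89.427
spread = NO-GO - GO = 89.427 - 88.932 = 0.4950

0.4950


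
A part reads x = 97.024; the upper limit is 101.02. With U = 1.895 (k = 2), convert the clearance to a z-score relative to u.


u = U / k = 1.895 / 2 = 0.9475
margin = |USL - x| = |101.02 - 97.024| = 3.996
z = margin / u = 3.996 / 0.9475
z = 4.2174

4.2174


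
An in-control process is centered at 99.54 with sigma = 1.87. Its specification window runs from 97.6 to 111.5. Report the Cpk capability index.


Cpu = (USL - mean) / (3*sigma) = (111.5 - 99.54) / (3*1.87) = 2.1319
Cpl = (mean - LSL) / (3*sigma) = (99.54 - 97.6) / (3*1.87) = 0.3458
Cpk = min(Cpu, Cpl) = 0.3458

0.3458


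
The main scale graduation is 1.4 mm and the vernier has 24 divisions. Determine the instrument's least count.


LC = MSD / n_div
= 1.4 / 24
= 0.0583

0.0583


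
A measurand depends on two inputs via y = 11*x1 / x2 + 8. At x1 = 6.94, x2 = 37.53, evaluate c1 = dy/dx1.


y = 11*x1 / x2 + 8
dy/dx1 = 11/x2
Evaluate at x2 = 37.53: c1 = 11 / 37.53
c1 = 0.2931

0.2931


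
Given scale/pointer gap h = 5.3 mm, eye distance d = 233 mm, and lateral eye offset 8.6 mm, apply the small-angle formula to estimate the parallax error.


error = h * offset / d
= 5.3 * 8.6 / 233
= 0.1956

0.1956


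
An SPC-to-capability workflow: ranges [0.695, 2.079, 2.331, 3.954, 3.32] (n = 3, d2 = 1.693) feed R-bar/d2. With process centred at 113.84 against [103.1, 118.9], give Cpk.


R_bar = (0.695 + 2.079 + 2.331 + 3.954 + 3.32) / 5 = 2.4758
sigma = R_bar / d2 = 2.4758 / 1.693 = 1.4623745
Cp = (USL - LSL)/(6*sigma) = (118.9 - 103.1)/(6*1.4623745) = 1.8007
Cpu = (118.9 - 113.84)/(3*1.4623745) = 1.1534
Cpl = (113.84 - 103.1)/(3*1.4623745) = 2.4481
Cpk = min(Cpu, Cpl) = 1.1534

1.1534


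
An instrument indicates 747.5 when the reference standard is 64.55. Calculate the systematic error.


Systematic error = measured - true
= 747.5 - 64.55
= 682.9500

682.9500


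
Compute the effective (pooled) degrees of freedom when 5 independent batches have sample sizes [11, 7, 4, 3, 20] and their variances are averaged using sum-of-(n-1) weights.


nu = sum_i (n_i - 1)
nu = ((11 - 1) + (7 - 1) + (4 - 1) + (3 - 1) + (20 - 1))
nu = 10 + 6 + 3 + 2 + 19
nu = 40

40


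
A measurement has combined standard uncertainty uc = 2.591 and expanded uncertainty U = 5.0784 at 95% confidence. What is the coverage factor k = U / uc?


k = U / uc
k = 5.0784 / 2.591
k = 1.96

1.96
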